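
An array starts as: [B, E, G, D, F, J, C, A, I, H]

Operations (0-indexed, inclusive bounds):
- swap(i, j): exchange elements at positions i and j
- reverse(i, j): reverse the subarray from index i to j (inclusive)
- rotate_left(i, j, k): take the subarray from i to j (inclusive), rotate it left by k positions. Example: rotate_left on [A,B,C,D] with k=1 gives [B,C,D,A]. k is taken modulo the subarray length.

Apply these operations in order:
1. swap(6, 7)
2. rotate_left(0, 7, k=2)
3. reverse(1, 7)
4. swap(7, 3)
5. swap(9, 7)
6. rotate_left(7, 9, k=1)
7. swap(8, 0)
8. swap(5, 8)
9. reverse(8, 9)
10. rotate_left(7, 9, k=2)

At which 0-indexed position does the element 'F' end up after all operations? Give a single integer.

Answer: 6

Derivation:
After 1 (swap(6, 7)): [B, E, G, D, F, J, A, C, I, H]
After 2 (rotate_left(0, 7, k=2)): [G, D, F, J, A, C, B, E, I, H]
After 3 (reverse(1, 7)): [G, E, B, C, A, J, F, D, I, H]
After 4 (swap(7, 3)): [G, E, B, D, A, J, F, C, I, H]
After 5 (swap(9, 7)): [G, E, B, D, A, J, F, H, I, C]
After 6 (rotate_left(7, 9, k=1)): [G, E, B, D, A, J, F, I, C, H]
After 7 (swap(8, 0)): [C, E, B, D, A, J, F, I, G, H]
After 8 (swap(5, 8)): [C, E, B, D, A, G, F, I, J, H]
After 9 (reverse(8, 9)): [C, E, B, D, A, G, F, I, H, J]
After 10 (rotate_left(7, 9, k=2)): [C, E, B, D, A, G, F, J, I, H]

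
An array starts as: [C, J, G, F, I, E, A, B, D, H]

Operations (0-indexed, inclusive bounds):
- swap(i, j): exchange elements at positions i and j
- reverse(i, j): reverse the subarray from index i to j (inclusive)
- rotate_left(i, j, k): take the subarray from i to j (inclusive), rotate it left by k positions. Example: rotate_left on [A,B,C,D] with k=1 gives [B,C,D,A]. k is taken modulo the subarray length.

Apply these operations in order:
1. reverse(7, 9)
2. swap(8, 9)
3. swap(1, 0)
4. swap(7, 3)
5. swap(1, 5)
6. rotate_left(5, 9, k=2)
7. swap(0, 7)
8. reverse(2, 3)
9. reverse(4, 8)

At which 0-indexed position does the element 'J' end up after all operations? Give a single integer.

After 1 (reverse(7, 9)): [C, J, G, F, I, E, A, H, D, B]
After 2 (swap(8, 9)): [C, J, G, F, I, E, A, H, B, D]
After 3 (swap(1, 0)): [J, C, G, F, I, E, A, H, B, D]
After 4 (swap(7, 3)): [J, C, G, H, I, E, A, F, B, D]
After 5 (swap(1, 5)): [J, E, G, H, I, C, A, F, B, D]
After 6 (rotate_left(5, 9, k=2)): [J, E, G, H, I, F, B, D, C, A]
After 7 (swap(0, 7)): [D, E, G, H, I, F, B, J, C, A]
After 8 (reverse(2, 3)): [D, E, H, G, I, F, B, J, C, A]
After 9 (reverse(4, 8)): [D, E, H, G, C, J, B, F, I, A]

Answer: 5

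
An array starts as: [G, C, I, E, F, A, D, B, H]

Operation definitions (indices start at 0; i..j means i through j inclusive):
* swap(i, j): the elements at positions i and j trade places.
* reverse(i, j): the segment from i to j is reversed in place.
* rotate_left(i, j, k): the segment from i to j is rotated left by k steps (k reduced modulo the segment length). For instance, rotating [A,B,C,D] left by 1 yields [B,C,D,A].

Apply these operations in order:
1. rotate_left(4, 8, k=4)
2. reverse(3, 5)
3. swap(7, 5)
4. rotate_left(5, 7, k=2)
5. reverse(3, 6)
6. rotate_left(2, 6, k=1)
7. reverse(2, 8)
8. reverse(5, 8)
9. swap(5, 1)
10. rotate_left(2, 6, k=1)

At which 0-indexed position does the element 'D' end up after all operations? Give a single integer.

Answer: 1

Derivation:
After 1 (rotate_left(4, 8, k=4)): [G, C, I, E, H, F, A, D, B]
After 2 (reverse(3, 5)): [G, C, I, F, H, E, A, D, B]
After 3 (swap(7, 5)): [G, C, I, F, H, D, A, E, B]
After 4 (rotate_left(5, 7, k=2)): [G, C, I, F, H, E, D, A, B]
After 5 (reverse(3, 6)): [G, C, I, D, E, H, F, A, B]
After 6 (rotate_left(2, 6, k=1)): [G, C, D, E, H, F, I, A, B]
After 7 (reverse(2, 8)): [G, C, B, A, I, F, H, E, D]
After 8 (reverse(5, 8)): [G, C, B, A, I, D, E, H, F]
After 9 (swap(5, 1)): [G, D, B, A, I, C, E, H, F]
After 10 (rotate_left(2, 6, k=1)): [G, D, A, I, C, E, B, H, F]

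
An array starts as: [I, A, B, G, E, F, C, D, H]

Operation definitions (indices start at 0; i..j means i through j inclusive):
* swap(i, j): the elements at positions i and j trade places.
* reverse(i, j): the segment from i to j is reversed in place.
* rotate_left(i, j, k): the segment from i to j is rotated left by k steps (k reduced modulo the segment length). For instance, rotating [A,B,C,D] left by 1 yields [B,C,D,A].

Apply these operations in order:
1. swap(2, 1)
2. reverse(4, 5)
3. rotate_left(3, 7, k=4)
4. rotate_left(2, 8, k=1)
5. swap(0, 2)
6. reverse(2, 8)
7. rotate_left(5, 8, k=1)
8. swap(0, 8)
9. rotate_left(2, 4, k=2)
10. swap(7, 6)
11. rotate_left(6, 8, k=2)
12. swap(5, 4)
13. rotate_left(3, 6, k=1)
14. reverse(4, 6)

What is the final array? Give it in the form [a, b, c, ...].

Answer: [E, B, C, F, A, D, H, I, G]

Derivation:
After 1 (swap(2, 1)): [I, B, A, G, E, F, C, D, H]
After 2 (reverse(4, 5)): [I, B, A, G, F, E, C, D, H]
After 3 (rotate_left(3, 7, k=4)): [I, B, A, D, G, F, E, C, H]
After 4 (rotate_left(2, 8, k=1)): [I, B, D, G, F, E, C, H, A]
After 5 (swap(0, 2)): [D, B, I, G, F, E, C, H, A]
After 6 (reverse(2, 8)): [D, B, A, H, C, E, F, G, I]
After 7 (rotate_left(5, 8, k=1)): [D, B, A, H, C, F, G, I, E]
After 8 (swap(0, 8)): [E, B, A, H, C, F, G, I, D]
After 9 (rotate_left(2, 4, k=2)): [E, B, C, A, H, F, G, I, D]
After 10 (swap(7, 6)): [E, B, C, A, H, F, I, G, D]
After 11 (rotate_left(6, 8, k=2)): [E, B, C, A, H, F, D, I, G]
After 12 (swap(5, 4)): [E, B, C, A, F, H, D, I, G]
After 13 (rotate_left(3, 6, k=1)): [E, B, C, F, H, D, A, I, G]
After 14 (reverse(4, 6)): [E, B, C, F, A, D, H, I, G]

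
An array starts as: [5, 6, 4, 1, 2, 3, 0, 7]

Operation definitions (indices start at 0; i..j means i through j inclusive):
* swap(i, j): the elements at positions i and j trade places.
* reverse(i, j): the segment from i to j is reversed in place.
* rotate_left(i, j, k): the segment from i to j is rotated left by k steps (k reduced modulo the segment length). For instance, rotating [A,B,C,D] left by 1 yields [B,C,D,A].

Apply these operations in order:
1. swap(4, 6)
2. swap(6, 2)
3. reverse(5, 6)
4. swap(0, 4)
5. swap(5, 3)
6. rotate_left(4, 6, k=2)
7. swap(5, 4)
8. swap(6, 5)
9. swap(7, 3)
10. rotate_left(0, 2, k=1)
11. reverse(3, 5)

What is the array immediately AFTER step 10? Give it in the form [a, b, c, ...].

Answer: [6, 2, 0, 7, 5, 1, 3, 4]

Derivation:
After 1 (swap(4, 6)): [5, 6, 4, 1, 0, 3, 2, 7]
After 2 (swap(6, 2)): [5, 6, 2, 1, 0, 3, 4, 7]
After 3 (reverse(5, 6)): [5, 6, 2, 1, 0, 4, 3, 7]
After 4 (swap(0, 4)): [0, 6, 2, 1, 5, 4, 3, 7]
After 5 (swap(5, 3)): [0, 6, 2, 4, 5, 1, 3, 7]
After 6 (rotate_left(4, 6, k=2)): [0, 6, 2, 4, 3, 5, 1, 7]
After 7 (swap(5, 4)): [0, 6, 2, 4, 5, 3, 1, 7]
After 8 (swap(6, 5)): [0, 6, 2, 4, 5, 1, 3, 7]
After 9 (swap(7, 3)): [0, 6, 2, 7, 5, 1, 3, 4]
After 10 (rotate_left(0, 2, k=1)): [6, 2, 0, 7, 5, 1, 3, 4]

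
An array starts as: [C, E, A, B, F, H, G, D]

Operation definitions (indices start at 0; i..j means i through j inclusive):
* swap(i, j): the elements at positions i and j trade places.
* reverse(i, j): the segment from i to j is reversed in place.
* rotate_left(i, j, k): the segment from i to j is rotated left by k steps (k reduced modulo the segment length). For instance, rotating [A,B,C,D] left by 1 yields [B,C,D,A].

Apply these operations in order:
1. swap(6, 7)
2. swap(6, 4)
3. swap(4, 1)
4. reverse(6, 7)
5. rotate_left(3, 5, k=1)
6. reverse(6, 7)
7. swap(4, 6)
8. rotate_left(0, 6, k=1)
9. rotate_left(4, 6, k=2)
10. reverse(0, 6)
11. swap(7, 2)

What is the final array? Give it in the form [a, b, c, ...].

Answer: [H, B, G, F, E, A, D, C]

Derivation:
After 1 (swap(6, 7)): [C, E, A, B, F, H, D, G]
After 2 (swap(6, 4)): [C, E, A, B, D, H, F, G]
After 3 (swap(4, 1)): [C, D, A, B, E, H, F, G]
After 4 (reverse(6, 7)): [C, D, A, B, E, H, G, F]
After 5 (rotate_left(3, 5, k=1)): [C, D, A, E, H, B, G, F]
After 6 (reverse(6, 7)): [C, D, A, E, H, B, F, G]
After 7 (swap(4, 6)): [C, D, A, E, F, B, H, G]
After 8 (rotate_left(0, 6, k=1)): [D, A, E, F, B, H, C, G]
After 9 (rotate_left(4, 6, k=2)): [D, A, E, F, C, B, H, G]
After 10 (reverse(0, 6)): [H, B, C, F, E, A, D, G]
After 11 (swap(7, 2)): [H, B, G, F, E, A, D, C]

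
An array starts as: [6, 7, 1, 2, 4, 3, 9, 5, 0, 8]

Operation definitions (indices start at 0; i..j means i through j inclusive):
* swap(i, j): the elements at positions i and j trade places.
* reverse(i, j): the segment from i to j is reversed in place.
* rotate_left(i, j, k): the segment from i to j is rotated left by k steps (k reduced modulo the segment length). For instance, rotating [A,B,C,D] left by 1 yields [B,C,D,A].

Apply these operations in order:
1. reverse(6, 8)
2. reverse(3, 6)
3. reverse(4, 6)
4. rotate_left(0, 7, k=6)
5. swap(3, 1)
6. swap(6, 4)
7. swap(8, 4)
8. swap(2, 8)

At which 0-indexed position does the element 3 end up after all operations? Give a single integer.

After 1 (reverse(6, 8)): [6, 7, 1, 2, 4, 3, 0, 5, 9, 8]
After 2 (reverse(3, 6)): [6, 7, 1, 0, 3, 4, 2, 5, 9, 8]
After 3 (reverse(4, 6)): [6, 7, 1, 0, 2, 4, 3, 5, 9, 8]
After 4 (rotate_left(0, 7, k=6)): [3, 5, 6, 7, 1, 0, 2, 4, 9, 8]
After 5 (swap(3, 1)): [3, 7, 6, 5, 1, 0, 2, 4, 9, 8]
After 6 (swap(6, 4)): [3, 7, 6, 5, 2, 0, 1, 4, 9, 8]
After 7 (swap(8, 4)): [3, 7, 6, 5, 9, 0, 1, 4, 2, 8]
After 8 (swap(2, 8)): [3, 7, 2, 5, 9, 0, 1, 4, 6, 8]

Answer: 0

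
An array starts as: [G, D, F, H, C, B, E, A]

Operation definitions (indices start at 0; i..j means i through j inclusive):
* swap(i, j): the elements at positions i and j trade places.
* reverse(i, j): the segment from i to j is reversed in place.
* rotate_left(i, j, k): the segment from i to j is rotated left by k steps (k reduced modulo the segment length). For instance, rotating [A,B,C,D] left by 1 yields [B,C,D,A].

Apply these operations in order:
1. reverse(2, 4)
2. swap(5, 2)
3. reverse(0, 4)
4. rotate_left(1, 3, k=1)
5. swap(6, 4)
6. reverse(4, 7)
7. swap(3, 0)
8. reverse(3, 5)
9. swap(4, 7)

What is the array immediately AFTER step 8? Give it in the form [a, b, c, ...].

Answer: [H, B, D, G, A, F, C, E]

Derivation:
After 1 (reverse(2, 4)): [G, D, C, H, F, B, E, A]
After 2 (swap(5, 2)): [G, D, B, H, F, C, E, A]
After 3 (reverse(0, 4)): [F, H, B, D, G, C, E, A]
After 4 (rotate_left(1, 3, k=1)): [F, B, D, H, G, C, E, A]
After 5 (swap(6, 4)): [F, B, D, H, E, C, G, A]
After 6 (reverse(4, 7)): [F, B, D, H, A, G, C, E]
After 7 (swap(3, 0)): [H, B, D, F, A, G, C, E]
After 8 (reverse(3, 5)): [H, B, D, G, A, F, C, E]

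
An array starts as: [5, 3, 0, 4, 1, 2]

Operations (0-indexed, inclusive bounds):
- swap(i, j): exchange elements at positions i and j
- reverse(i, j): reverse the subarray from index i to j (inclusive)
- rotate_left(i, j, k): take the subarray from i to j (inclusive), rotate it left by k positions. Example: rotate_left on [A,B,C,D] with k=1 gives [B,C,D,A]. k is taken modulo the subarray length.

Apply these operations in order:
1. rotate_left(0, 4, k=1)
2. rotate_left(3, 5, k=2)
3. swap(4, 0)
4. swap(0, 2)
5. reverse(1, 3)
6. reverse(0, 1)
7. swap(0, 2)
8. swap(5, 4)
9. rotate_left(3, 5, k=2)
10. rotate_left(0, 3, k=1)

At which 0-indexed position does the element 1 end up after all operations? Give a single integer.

Answer: 3

Derivation:
After 1 (rotate_left(0, 4, k=1)): [3, 0, 4, 1, 5, 2]
After 2 (rotate_left(3, 5, k=2)): [3, 0, 4, 2, 1, 5]
After 3 (swap(4, 0)): [1, 0, 4, 2, 3, 5]
After 4 (swap(0, 2)): [4, 0, 1, 2, 3, 5]
After 5 (reverse(1, 3)): [4, 2, 1, 0, 3, 5]
After 6 (reverse(0, 1)): [2, 4, 1, 0, 3, 5]
After 7 (swap(0, 2)): [1, 4, 2, 0, 3, 5]
After 8 (swap(5, 4)): [1, 4, 2, 0, 5, 3]
After 9 (rotate_left(3, 5, k=2)): [1, 4, 2, 3, 0, 5]
After 10 (rotate_left(0, 3, k=1)): [4, 2, 3, 1, 0, 5]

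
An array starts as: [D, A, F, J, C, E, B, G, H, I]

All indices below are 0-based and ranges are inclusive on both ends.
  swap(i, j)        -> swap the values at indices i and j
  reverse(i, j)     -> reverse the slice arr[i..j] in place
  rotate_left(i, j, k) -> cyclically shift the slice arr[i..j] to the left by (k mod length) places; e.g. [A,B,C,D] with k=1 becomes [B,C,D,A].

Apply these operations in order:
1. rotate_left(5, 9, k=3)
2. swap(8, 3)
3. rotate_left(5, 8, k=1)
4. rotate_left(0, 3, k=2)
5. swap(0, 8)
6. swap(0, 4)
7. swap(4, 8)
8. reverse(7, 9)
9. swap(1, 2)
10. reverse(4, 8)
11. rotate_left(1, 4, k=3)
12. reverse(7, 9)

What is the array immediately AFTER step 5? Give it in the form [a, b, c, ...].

Answer: [H, B, D, A, C, I, E, J, F, G]

Derivation:
After 1 (rotate_left(5, 9, k=3)): [D, A, F, J, C, H, I, E, B, G]
After 2 (swap(8, 3)): [D, A, F, B, C, H, I, E, J, G]
After 3 (rotate_left(5, 8, k=1)): [D, A, F, B, C, I, E, J, H, G]
After 4 (rotate_left(0, 3, k=2)): [F, B, D, A, C, I, E, J, H, G]
After 5 (swap(0, 8)): [H, B, D, A, C, I, E, J, F, G]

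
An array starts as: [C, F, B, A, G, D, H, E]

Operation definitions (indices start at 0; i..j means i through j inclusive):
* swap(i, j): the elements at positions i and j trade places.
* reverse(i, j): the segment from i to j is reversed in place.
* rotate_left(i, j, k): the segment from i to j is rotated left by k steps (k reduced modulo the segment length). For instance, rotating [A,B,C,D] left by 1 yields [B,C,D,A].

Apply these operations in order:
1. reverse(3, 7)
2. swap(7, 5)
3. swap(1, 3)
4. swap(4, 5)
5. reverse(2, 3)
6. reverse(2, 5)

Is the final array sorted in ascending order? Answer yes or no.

Answer: no

Derivation:
After 1 (reverse(3, 7)): [C, F, B, E, H, D, G, A]
After 2 (swap(7, 5)): [C, F, B, E, H, A, G, D]
After 3 (swap(1, 3)): [C, E, B, F, H, A, G, D]
After 4 (swap(4, 5)): [C, E, B, F, A, H, G, D]
After 5 (reverse(2, 3)): [C, E, F, B, A, H, G, D]
After 6 (reverse(2, 5)): [C, E, H, A, B, F, G, D]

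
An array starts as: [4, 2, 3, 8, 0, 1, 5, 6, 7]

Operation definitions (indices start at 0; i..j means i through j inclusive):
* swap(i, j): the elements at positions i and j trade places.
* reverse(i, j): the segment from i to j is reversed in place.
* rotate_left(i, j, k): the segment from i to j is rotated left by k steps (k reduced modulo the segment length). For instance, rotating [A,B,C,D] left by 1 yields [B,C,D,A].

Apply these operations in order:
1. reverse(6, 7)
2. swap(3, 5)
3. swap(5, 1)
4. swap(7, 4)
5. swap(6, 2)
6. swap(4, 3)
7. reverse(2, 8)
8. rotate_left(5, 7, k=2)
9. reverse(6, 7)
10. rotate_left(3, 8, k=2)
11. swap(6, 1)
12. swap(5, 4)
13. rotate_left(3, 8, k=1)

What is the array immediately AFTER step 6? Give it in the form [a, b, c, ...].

After 1 (reverse(6, 7)): [4, 2, 3, 8, 0, 1, 6, 5, 7]
After 2 (swap(3, 5)): [4, 2, 3, 1, 0, 8, 6, 5, 7]
After 3 (swap(5, 1)): [4, 8, 3, 1, 0, 2, 6, 5, 7]
After 4 (swap(7, 4)): [4, 8, 3, 1, 5, 2, 6, 0, 7]
After 5 (swap(6, 2)): [4, 8, 6, 1, 5, 2, 3, 0, 7]
After 6 (swap(4, 3)): [4, 8, 6, 5, 1, 2, 3, 0, 7]

Answer: [4, 8, 6, 5, 1, 2, 3, 0, 7]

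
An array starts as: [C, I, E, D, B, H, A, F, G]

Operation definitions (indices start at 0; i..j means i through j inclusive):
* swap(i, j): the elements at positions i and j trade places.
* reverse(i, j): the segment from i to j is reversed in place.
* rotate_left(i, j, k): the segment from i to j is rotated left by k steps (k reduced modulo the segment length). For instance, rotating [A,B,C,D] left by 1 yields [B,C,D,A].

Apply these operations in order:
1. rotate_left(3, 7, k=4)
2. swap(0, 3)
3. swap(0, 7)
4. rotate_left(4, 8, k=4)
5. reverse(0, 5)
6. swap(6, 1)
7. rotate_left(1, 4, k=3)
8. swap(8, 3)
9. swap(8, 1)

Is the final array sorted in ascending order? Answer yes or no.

Answer: no

Derivation:
After 1 (rotate_left(3, 7, k=4)): [C, I, E, F, D, B, H, A, G]
After 2 (swap(0, 3)): [F, I, E, C, D, B, H, A, G]
After 3 (swap(0, 7)): [A, I, E, C, D, B, H, F, G]
After 4 (rotate_left(4, 8, k=4)): [A, I, E, C, G, D, B, H, F]
After 5 (reverse(0, 5)): [D, G, C, E, I, A, B, H, F]
After 6 (swap(6, 1)): [D, B, C, E, I, A, G, H, F]
After 7 (rotate_left(1, 4, k=3)): [D, I, B, C, E, A, G, H, F]
After 8 (swap(8, 3)): [D, I, B, F, E, A, G, H, C]
After 9 (swap(8, 1)): [D, C, B, F, E, A, G, H, I]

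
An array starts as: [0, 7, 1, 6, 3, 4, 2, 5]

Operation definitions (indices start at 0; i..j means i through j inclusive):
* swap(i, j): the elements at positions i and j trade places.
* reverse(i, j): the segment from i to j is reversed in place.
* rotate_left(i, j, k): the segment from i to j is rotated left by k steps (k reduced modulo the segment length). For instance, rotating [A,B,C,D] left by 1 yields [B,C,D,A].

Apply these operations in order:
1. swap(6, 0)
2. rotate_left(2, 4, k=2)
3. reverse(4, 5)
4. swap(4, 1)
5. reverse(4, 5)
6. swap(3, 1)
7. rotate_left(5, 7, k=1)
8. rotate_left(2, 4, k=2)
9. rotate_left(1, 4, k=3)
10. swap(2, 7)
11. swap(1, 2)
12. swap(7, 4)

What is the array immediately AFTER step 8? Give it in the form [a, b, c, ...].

Answer: [2, 1, 6, 3, 4, 0, 5, 7]

Derivation:
After 1 (swap(6, 0)): [2, 7, 1, 6, 3, 4, 0, 5]
After 2 (rotate_left(2, 4, k=2)): [2, 7, 3, 1, 6, 4, 0, 5]
After 3 (reverse(4, 5)): [2, 7, 3, 1, 4, 6, 0, 5]
After 4 (swap(4, 1)): [2, 4, 3, 1, 7, 6, 0, 5]
After 5 (reverse(4, 5)): [2, 4, 3, 1, 6, 7, 0, 5]
After 6 (swap(3, 1)): [2, 1, 3, 4, 6, 7, 0, 5]
After 7 (rotate_left(5, 7, k=1)): [2, 1, 3, 4, 6, 0, 5, 7]
After 8 (rotate_left(2, 4, k=2)): [2, 1, 6, 3, 4, 0, 5, 7]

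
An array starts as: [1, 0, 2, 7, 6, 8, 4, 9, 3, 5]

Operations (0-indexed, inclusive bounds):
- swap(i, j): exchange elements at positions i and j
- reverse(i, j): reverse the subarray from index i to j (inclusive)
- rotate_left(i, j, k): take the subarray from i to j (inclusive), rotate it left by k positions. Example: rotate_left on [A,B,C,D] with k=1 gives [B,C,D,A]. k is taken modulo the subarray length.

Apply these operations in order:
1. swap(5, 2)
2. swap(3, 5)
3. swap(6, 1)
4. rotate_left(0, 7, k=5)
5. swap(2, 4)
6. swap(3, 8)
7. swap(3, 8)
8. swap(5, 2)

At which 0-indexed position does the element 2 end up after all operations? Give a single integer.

Answer: 6

Derivation:
After 1 (swap(5, 2)): [1, 0, 8, 7, 6, 2, 4, 9, 3, 5]
After 2 (swap(3, 5)): [1, 0, 8, 2, 6, 7, 4, 9, 3, 5]
After 3 (swap(6, 1)): [1, 4, 8, 2, 6, 7, 0, 9, 3, 5]
After 4 (rotate_left(0, 7, k=5)): [7, 0, 9, 1, 4, 8, 2, 6, 3, 5]
After 5 (swap(2, 4)): [7, 0, 4, 1, 9, 8, 2, 6, 3, 5]
After 6 (swap(3, 8)): [7, 0, 4, 3, 9, 8, 2, 6, 1, 5]
After 7 (swap(3, 8)): [7, 0, 4, 1, 9, 8, 2, 6, 3, 5]
After 8 (swap(5, 2)): [7, 0, 8, 1, 9, 4, 2, 6, 3, 5]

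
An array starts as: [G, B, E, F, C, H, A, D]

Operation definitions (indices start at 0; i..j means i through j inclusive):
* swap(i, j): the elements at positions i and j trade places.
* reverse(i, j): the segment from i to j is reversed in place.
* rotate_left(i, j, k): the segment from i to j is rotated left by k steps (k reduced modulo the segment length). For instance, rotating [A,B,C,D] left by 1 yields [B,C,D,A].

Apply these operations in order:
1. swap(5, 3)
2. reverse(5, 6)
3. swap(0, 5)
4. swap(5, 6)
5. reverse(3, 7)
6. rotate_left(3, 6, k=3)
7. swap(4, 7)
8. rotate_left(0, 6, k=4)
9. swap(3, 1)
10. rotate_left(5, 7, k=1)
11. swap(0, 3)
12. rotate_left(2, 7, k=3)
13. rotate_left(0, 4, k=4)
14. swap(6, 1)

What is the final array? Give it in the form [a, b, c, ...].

After 1 (swap(5, 3)): [G, B, E, H, C, F, A, D]
After 2 (reverse(5, 6)): [G, B, E, H, C, A, F, D]
After 3 (swap(0, 5)): [A, B, E, H, C, G, F, D]
After 4 (swap(5, 6)): [A, B, E, H, C, F, G, D]
After 5 (reverse(3, 7)): [A, B, E, D, G, F, C, H]
After 6 (rotate_left(3, 6, k=3)): [A, B, E, C, D, G, F, H]
After 7 (swap(4, 7)): [A, B, E, C, H, G, F, D]
After 8 (rotate_left(0, 6, k=4)): [H, G, F, A, B, E, C, D]
After 9 (swap(3, 1)): [H, A, F, G, B, E, C, D]
After 10 (rotate_left(5, 7, k=1)): [H, A, F, G, B, C, D, E]
After 11 (swap(0, 3)): [G, A, F, H, B, C, D, E]
After 12 (rotate_left(2, 7, k=3)): [G, A, C, D, E, F, H, B]
After 13 (rotate_left(0, 4, k=4)): [E, G, A, C, D, F, H, B]
After 14 (swap(6, 1)): [E, H, A, C, D, F, G, B]

Answer: [E, H, A, C, D, F, G, B]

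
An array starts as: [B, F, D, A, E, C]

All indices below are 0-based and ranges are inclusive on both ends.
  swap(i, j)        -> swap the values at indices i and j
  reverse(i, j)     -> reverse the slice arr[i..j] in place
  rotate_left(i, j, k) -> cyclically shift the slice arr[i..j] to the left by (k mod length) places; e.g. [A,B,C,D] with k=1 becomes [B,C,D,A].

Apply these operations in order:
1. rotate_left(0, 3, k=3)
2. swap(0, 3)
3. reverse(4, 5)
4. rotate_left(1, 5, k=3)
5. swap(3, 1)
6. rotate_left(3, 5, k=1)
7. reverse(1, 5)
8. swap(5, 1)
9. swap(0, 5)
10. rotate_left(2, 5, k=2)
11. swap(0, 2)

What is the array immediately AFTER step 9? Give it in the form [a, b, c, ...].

After 1 (rotate_left(0, 3, k=3)): [A, B, F, D, E, C]
After 2 (swap(0, 3)): [D, B, F, A, E, C]
After 3 (reverse(4, 5)): [D, B, F, A, C, E]
After 4 (rotate_left(1, 5, k=3)): [D, C, E, B, F, A]
After 5 (swap(3, 1)): [D, B, E, C, F, A]
After 6 (rotate_left(3, 5, k=1)): [D, B, E, F, A, C]
After 7 (reverse(1, 5)): [D, C, A, F, E, B]
After 8 (swap(5, 1)): [D, B, A, F, E, C]
After 9 (swap(0, 5)): [C, B, A, F, E, D]

Answer: [C, B, A, F, E, D]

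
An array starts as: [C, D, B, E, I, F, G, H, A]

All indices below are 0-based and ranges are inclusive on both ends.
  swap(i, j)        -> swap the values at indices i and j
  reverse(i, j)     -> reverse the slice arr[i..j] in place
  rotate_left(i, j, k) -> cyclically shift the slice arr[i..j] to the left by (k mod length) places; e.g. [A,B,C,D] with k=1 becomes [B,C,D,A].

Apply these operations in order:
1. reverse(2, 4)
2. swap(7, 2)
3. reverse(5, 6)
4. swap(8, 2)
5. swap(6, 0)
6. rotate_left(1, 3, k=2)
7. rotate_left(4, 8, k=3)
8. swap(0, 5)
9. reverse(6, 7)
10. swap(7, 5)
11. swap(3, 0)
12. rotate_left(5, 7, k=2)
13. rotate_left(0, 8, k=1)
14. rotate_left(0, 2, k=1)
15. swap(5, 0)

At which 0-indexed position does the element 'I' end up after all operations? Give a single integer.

Answer: 3

Derivation:
After 1 (reverse(2, 4)): [C, D, I, E, B, F, G, H, A]
After 2 (swap(7, 2)): [C, D, H, E, B, F, G, I, A]
After 3 (reverse(5, 6)): [C, D, H, E, B, G, F, I, A]
After 4 (swap(8, 2)): [C, D, A, E, B, G, F, I, H]
After 5 (swap(6, 0)): [F, D, A, E, B, G, C, I, H]
After 6 (rotate_left(1, 3, k=2)): [F, E, D, A, B, G, C, I, H]
After 7 (rotate_left(4, 8, k=3)): [F, E, D, A, I, H, B, G, C]
After 8 (swap(0, 5)): [H, E, D, A, I, F, B, G, C]
After 9 (reverse(6, 7)): [H, E, D, A, I, F, G, B, C]
After 10 (swap(7, 5)): [H, E, D, A, I, B, G, F, C]
After 11 (swap(3, 0)): [A, E, D, H, I, B, G, F, C]
After 12 (rotate_left(5, 7, k=2)): [A, E, D, H, I, F, B, G, C]
After 13 (rotate_left(0, 8, k=1)): [E, D, H, I, F, B, G, C, A]
After 14 (rotate_left(0, 2, k=1)): [D, H, E, I, F, B, G, C, A]
After 15 (swap(5, 0)): [B, H, E, I, F, D, G, C, A]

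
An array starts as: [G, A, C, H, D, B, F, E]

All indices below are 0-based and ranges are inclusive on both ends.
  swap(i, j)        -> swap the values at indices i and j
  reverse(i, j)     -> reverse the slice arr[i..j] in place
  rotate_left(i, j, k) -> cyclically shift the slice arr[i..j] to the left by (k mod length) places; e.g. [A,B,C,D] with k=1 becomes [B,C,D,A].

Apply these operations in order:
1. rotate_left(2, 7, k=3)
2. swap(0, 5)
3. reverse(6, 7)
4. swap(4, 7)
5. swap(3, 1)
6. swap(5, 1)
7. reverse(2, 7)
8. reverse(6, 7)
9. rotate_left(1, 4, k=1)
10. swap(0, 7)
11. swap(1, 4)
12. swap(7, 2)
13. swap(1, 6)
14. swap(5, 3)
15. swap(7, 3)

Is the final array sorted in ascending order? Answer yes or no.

After 1 (rotate_left(2, 7, k=3)): [G, A, B, F, E, C, H, D]
After 2 (swap(0, 5)): [C, A, B, F, E, G, H, D]
After 3 (reverse(6, 7)): [C, A, B, F, E, G, D, H]
After 4 (swap(4, 7)): [C, A, B, F, H, G, D, E]
After 5 (swap(3, 1)): [C, F, B, A, H, G, D, E]
After 6 (swap(5, 1)): [C, G, B, A, H, F, D, E]
After 7 (reverse(2, 7)): [C, G, E, D, F, H, A, B]
After 8 (reverse(6, 7)): [C, G, E, D, F, H, B, A]
After 9 (rotate_left(1, 4, k=1)): [C, E, D, F, G, H, B, A]
After 10 (swap(0, 7)): [A, E, D, F, G, H, B, C]
After 11 (swap(1, 4)): [A, G, D, F, E, H, B, C]
After 12 (swap(7, 2)): [A, G, C, F, E, H, B, D]
After 13 (swap(1, 6)): [A, B, C, F, E, H, G, D]
After 14 (swap(5, 3)): [A, B, C, H, E, F, G, D]
After 15 (swap(7, 3)): [A, B, C, D, E, F, G, H]

Answer: yes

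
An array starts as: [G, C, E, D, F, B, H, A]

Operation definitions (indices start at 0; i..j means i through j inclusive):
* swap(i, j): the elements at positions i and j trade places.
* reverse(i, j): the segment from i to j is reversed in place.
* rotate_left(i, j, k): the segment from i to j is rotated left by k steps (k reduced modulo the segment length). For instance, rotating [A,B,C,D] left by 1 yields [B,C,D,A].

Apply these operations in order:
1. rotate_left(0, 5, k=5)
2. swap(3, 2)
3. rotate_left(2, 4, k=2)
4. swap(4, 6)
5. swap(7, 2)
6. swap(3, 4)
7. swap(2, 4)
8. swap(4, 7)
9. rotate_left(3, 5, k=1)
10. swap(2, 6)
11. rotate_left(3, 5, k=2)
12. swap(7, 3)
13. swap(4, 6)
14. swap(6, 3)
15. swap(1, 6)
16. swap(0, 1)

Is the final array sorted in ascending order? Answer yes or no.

Answer: yes

Derivation:
After 1 (rotate_left(0, 5, k=5)): [B, G, C, E, D, F, H, A]
After 2 (swap(3, 2)): [B, G, E, C, D, F, H, A]
After 3 (rotate_left(2, 4, k=2)): [B, G, D, E, C, F, H, A]
After 4 (swap(4, 6)): [B, G, D, E, H, F, C, A]
After 5 (swap(7, 2)): [B, G, A, E, H, F, C, D]
After 6 (swap(3, 4)): [B, G, A, H, E, F, C, D]
After 7 (swap(2, 4)): [B, G, E, H, A, F, C, D]
After 8 (swap(4, 7)): [B, G, E, H, D, F, C, A]
After 9 (rotate_left(3, 5, k=1)): [B, G, E, D, F, H, C, A]
After 10 (swap(2, 6)): [B, G, C, D, F, H, E, A]
After 11 (rotate_left(3, 5, k=2)): [B, G, C, H, D, F, E, A]
After 12 (swap(7, 3)): [B, G, C, A, D, F, E, H]
After 13 (swap(4, 6)): [B, G, C, A, E, F, D, H]
After 14 (swap(6, 3)): [B, G, C, D, E, F, A, H]
After 15 (swap(1, 6)): [B, A, C, D, E, F, G, H]
After 16 (swap(0, 1)): [A, B, C, D, E, F, G, H]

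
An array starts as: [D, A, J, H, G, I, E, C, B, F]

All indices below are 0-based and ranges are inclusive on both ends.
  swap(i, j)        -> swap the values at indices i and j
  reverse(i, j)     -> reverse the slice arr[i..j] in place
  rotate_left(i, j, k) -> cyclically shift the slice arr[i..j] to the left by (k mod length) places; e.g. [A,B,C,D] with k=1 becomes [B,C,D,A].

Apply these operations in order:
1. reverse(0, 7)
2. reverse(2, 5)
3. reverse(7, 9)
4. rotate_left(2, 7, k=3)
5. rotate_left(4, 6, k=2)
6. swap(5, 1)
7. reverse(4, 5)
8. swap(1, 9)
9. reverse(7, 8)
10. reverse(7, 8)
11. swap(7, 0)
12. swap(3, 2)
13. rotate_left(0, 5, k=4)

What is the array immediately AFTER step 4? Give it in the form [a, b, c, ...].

After 1 (reverse(0, 7)): [C, E, I, G, H, J, A, D, B, F]
After 2 (reverse(2, 5)): [C, E, J, H, G, I, A, D, B, F]
After 3 (reverse(7, 9)): [C, E, J, H, G, I, A, F, B, D]
After 4 (rotate_left(2, 7, k=3)): [C, E, I, A, F, J, H, G, B, D]

Answer: [C, E, I, A, F, J, H, G, B, D]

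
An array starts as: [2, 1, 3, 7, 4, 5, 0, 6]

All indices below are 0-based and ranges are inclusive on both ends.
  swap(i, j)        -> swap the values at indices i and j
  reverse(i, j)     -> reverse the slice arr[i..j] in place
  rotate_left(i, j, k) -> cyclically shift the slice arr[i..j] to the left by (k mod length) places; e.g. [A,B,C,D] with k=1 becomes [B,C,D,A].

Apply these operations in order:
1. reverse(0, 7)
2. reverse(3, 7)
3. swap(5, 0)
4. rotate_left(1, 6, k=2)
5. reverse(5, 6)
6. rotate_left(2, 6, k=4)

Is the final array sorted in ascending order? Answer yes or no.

After 1 (reverse(0, 7)): [6, 0, 5, 4, 7, 3, 1, 2]
After 2 (reverse(3, 7)): [6, 0, 5, 2, 1, 3, 7, 4]
After 3 (swap(5, 0)): [3, 0, 5, 2, 1, 6, 7, 4]
After 4 (rotate_left(1, 6, k=2)): [3, 2, 1, 6, 7, 0, 5, 4]
After 5 (reverse(5, 6)): [3, 2, 1, 6, 7, 5, 0, 4]
After 6 (rotate_left(2, 6, k=4)): [3, 2, 0, 1, 6, 7, 5, 4]

Answer: no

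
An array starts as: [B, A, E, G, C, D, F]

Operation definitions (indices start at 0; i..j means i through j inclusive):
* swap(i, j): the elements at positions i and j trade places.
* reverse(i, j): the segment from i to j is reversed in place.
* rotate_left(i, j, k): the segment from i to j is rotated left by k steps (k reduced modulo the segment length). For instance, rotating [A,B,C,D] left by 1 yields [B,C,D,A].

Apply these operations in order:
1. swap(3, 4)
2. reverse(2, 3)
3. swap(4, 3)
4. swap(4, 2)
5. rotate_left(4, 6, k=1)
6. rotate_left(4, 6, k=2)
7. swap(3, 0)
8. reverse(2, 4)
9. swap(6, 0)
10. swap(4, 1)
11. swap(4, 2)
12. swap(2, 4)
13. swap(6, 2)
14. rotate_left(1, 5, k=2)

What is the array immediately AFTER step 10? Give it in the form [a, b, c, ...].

After 1 (swap(3, 4)): [B, A, E, C, G, D, F]
After 2 (reverse(2, 3)): [B, A, C, E, G, D, F]
After 3 (swap(4, 3)): [B, A, C, G, E, D, F]
After 4 (swap(4, 2)): [B, A, E, G, C, D, F]
After 5 (rotate_left(4, 6, k=1)): [B, A, E, G, D, F, C]
After 6 (rotate_left(4, 6, k=2)): [B, A, E, G, C, D, F]
After 7 (swap(3, 0)): [G, A, E, B, C, D, F]
After 8 (reverse(2, 4)): [G, A, C, B, E, D, F]
After 9 (swap(6, 0)): [F, A, C, B, E, D, G]
After 10 (swap(4, 1)): [F, E, C, B, A, D, G]

Answer: [F, E, C, B, A, D, G]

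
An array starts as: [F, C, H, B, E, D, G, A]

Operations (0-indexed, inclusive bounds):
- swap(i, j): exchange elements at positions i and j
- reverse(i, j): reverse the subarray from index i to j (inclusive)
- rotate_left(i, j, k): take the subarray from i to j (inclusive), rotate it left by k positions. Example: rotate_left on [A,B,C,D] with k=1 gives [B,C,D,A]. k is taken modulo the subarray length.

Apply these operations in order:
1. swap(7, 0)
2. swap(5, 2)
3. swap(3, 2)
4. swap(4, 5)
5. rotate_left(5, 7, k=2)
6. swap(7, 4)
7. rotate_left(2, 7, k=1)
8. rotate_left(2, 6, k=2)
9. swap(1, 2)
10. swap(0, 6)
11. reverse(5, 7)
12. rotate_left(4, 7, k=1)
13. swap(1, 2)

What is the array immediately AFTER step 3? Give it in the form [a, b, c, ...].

Answer: [A, C, B, D, E, H, G, F]

Derivation:
After 1 (swap(7, 0)): [A, C, H, B, E, D, G, F]
After 2 (swap(5, 2)): [A, C, D, B, E, H, G, F]
After 3 (swap(3, 2)): [A, C, B, D, E, H, G, F]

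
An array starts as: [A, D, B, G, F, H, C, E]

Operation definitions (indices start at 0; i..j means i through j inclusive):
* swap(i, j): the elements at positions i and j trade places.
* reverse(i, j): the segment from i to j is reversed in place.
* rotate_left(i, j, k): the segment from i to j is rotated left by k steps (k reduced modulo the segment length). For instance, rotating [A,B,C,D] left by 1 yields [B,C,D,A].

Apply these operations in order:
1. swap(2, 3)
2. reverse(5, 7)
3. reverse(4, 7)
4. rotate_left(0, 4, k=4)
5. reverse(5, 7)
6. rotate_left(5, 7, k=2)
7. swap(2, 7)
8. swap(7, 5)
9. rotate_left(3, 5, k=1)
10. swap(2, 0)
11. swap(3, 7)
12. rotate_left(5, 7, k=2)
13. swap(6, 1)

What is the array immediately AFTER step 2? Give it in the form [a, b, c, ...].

Answer: [A, D, G, B, F, E, C, H]

Derivation:
After 1 (swap(2, 3)): [A, D, G, B, F, H, C, E]
After 2 (reverse(5, 7)): [A, D, G, B, F, E, C, H]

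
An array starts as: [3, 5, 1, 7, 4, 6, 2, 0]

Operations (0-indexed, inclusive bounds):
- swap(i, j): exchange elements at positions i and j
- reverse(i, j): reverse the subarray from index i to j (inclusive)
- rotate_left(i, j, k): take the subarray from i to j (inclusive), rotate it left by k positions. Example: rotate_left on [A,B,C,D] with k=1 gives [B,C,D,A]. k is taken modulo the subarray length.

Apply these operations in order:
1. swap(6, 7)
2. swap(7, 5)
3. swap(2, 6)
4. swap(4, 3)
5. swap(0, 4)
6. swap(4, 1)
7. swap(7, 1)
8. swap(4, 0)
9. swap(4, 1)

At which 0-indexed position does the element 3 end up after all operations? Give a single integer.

After 1 (swap(6, 7)): [3, 5, 1, 7, 4, 6, 0, 2]
After 2 (swap(7, 5)): [3, 5, 1, 7, 4, 2, 0, 6]
After 3 (swap(2, 6)): [3, 5, 0, 7, 4, 2, 1, 6]
After 4 (swap(4, 3)): [3, 5, 0, 4, 7, 2, 1, 6]
After 5 (swap(0, 4)): [7, 5, 0, 4, 3, 2, 1, 6]
After 6 (swap(4, 1)): [7, 3, 0, 4, 5, 2, 1, 6]
After 7 (swap(7, 1)): [7, 6, 0, 4, 5, 2, 1, 3]
After 8 (swap(4, 0)): [5, 6, 0, 4, 7, 2, 1, 3]
After 9 (swap(4, 1)): [5, 7, 0, 4, 6, 2, 1, 3]

Answer: 7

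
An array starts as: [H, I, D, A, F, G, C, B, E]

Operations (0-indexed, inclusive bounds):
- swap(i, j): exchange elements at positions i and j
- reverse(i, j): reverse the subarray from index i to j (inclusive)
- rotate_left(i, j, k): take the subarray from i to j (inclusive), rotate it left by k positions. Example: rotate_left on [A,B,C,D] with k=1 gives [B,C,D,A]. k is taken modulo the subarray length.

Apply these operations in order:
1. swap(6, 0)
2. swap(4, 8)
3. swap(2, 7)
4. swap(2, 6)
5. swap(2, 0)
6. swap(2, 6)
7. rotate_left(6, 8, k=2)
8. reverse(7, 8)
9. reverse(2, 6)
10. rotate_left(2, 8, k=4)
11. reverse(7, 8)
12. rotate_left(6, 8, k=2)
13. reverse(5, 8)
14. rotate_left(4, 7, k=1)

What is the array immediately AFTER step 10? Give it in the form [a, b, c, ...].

After 1 (swap(6, 0)): [C, I, D, A, F, G, H, B, E]
After 2 (swap(4, 8)): [C, I, D, A, E, G, H, B, F]
After 3 (swap(2, 7)): [C, I, B, A, E, G, H, D, F]
After 4 (swap(2, 6)): [C, I, H, A, E, G, B, D, F]
After 5 (swap(2, 0)): [H, I, C, A, E, G, B, D, F]
After 6 (swap(2, 6)): [H, I, B, A, E, G, C, D, F]
After 7 (rotate_left(6, 8, k=2)): [H, I, B, A, E, G, F, C, D]
After 8 (reverse(7, 8)): [H, I, B, A, E, G, F, D, C]
After 9 (reverse(2, 6)): [H, I, F, G, E, A, B, D, C]
After 10 (rotate_left(2, 8, k=4)): [H, I, B, D, C, F, G, E, A]

Answer: [H, I, B, D, C, F, G, E, A]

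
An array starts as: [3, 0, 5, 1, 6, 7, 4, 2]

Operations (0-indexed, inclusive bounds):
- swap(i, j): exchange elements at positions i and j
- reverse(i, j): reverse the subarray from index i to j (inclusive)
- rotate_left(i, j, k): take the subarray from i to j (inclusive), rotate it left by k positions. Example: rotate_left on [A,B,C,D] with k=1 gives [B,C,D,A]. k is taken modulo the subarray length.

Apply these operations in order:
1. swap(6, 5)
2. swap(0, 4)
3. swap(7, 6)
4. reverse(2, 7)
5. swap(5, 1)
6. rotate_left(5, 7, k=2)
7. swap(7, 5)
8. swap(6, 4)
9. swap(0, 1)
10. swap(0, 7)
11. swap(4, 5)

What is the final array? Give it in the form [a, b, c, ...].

After 1 (swap(6, 5)): [3, 0, 5, 1, 6, 4, 7, 2]
After 2 (swap(0, 4)): [6, 0, 5, 1, 3, 4, 7, 2]
After 3 (swap(7, 6)): [6, 0, 5, 1, 3, 4, 2, 7]
After 4 (reverse(2, 7)): [6, 0, 7, 2, 4, 3, 1, 5]
After 5 (swap(5, 1)): [6, 3, 7, 2, 4, 0, 1, 5]
After 6 (rotate_left(5, 7, k=2)): [6, 3, 7, 2, 4, 5, 0, 1]
After 7 (swap(7, 5)): [6, 3, 7, 2, 4, 1, 0, 5]
After 8 (swap(6, 4)): [6, 3, 7, 2, 0, 1, 4, 5]
After 9 (swap(0, 1)): [3, 6, 7, 2, 0, 1, 4, 5]
After 10 (swap(0, 7)): [5, 6, 7, 2, 0, 1, 4, 3]
After 11 (swap(4, 5)): [5, 6, 7, 2, 1, 0, 4, 3]

Answer: [5, 6, 7, 2, 1, 0, 4, 3]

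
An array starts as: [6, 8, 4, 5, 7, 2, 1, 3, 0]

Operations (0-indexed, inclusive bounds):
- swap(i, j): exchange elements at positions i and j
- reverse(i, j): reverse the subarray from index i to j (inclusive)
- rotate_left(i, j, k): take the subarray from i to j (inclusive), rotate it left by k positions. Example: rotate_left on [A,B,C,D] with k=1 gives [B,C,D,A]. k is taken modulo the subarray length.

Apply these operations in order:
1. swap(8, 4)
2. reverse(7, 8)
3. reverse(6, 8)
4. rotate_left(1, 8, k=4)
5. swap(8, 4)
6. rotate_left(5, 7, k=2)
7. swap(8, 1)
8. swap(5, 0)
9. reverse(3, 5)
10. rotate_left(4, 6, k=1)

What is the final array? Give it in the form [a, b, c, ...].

After 1 (swap(8, 4)): [6, 8, 4, 5, 0, 2, 1, 3, 7]
After 2 (reverse(7, 8)): [6, 8, 4, 5, 0, 2, 1, 7, 3]
After 3 (reverse(6, 8)): [6, 8, 4, 5, 0, 2, 3, 7, 1]
After 4 (rotate_left(1, 8, k=4)): [6, 2, 3, 7, 1, 8, 4, 5, 0]
After 5 (swap(8, 4)): [6, 2, 3, 7, 0, 8, 4, 5, 1]
After 6 (rotate_left(5, 7, k=2)): [6, 2, 3, 7, 0, 5, 8, 4, 1]
After 7 (swap(8, 1)): [6, 1, 3, 7, 0, 5, 8, 4, 2]
After 8 (swap(5, 0)): [5, 1, 3, 7, 0, 6, 8, 4, 2]
After 9 (reverse(3, 5)): [5, 1, 3, 6, 0, 7, 8, 4, 2]
After 10 (rotate_left(4, 6, k=1)): [5, 1, 3, 6, 7, 8, 0, 4, 2]

Answer: [5, 1, 3, 6, 7, 8, 0, 4, 2]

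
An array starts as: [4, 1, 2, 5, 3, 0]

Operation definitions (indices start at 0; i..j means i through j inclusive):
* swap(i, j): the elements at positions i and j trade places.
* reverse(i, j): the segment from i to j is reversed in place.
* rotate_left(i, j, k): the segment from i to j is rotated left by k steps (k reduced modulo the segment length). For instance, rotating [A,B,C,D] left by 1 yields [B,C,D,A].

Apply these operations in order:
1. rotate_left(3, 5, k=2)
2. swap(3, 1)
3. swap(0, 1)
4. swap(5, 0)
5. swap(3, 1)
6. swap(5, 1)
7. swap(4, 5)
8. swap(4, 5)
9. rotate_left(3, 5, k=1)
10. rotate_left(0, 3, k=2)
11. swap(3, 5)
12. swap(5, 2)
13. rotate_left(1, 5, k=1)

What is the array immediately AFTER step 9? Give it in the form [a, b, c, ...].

After 1 (rotate_left(3, 5, k=2)): [4, 1, 2, 0, 5, 3]
After 2 (swap(3, 1)): [4, 0, 2, 1, 5, 3]
After 3 (swap(0, 1)): [0, 4, 2, 1, 5, 3]
After 4 (swap(5, 0)): [3, 4, 2, 1, 5, 0]
After 5 (swap(3, 1)): [3, 1, 2, 4, 5, 0]
After 6 (swap(5, 1)): [3, 0, 2, 4, 5, 1]
After 7 (swap(4, 5)): [3, 0, 2, 4, 1, 5]
After 8 (swap(4, 5)): [3, 0, 2, 4, 5, 1]
After 9 (rotate_left(3, 5, k=1)): [3, 0, 2, 5, 1, 4]

Answer: [3, 0, 2, 5, 1, 4]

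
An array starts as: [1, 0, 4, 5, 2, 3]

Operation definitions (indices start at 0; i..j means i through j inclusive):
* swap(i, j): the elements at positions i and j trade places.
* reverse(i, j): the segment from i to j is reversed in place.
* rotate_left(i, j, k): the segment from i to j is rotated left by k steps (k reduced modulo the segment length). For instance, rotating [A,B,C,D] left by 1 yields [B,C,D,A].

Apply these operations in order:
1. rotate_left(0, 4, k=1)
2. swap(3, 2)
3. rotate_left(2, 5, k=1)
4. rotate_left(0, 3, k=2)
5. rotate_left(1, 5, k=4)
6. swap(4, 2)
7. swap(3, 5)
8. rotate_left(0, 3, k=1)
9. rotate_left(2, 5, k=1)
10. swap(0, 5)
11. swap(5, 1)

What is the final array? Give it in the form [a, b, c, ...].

Answer: [3, 2, 5, 1, 0, 4]

Derivation:
After 1 (rotate_left(0, 4, k=1)): [0, 4, 5, 2, 1, 3]
After 2 (swap(3, 2)): [0, 4, 2, 5, 1, 3]
After 3 (rotate_left(2, 5, k=1)): [0, 4, 5, 1, 3, 2]
After 4 (rotate_left(0, 3, k=2)): [5, 1, 0, 4, 3, 2]
After 5 (rotate_left(1, 5, k=4)): [5, 2, 1, 0, 4, 3]
After 6 (swap(4, 2)): [5, 2, 4, 0, 1, 3]
After 7 (swap(3, 5)): [5, 2, 4, 3, 1, 0]
After 8 (rotate_left(0, 3, k=1)): [2, 4, 3, 5, 1, 0]
After 9 (rotate_left(2, 5, k=1)): [2, 4, 5, 1, 0, 3]
After 10 (swap(0, 5)): [3, 4, 5, 1, 0, 2]
After 11 (swap(5, 1)): [3, 2, 5, 1, 0, 4]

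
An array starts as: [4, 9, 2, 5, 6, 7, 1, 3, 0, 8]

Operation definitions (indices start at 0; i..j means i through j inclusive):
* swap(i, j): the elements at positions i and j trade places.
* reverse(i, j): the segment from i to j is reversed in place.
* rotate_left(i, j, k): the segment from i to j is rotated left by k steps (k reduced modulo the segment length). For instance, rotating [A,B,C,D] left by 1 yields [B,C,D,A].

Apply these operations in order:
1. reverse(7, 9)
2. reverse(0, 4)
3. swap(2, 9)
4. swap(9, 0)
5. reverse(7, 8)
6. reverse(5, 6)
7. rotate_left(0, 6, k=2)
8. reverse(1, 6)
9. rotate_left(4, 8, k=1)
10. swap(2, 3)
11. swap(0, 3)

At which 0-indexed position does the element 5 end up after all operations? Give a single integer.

Answer: 1

Derivation:
After 1 (reverse(7, 9)): [4, 9, 2, 5, 6, 7, 1, 8, 0, 3]
After 2 (reverse(0, 4)): [6, 5, 2, 9, 4, 7, 1, 8, 0, 3]
After 3 (swap(2, 9)): [6, 5, 3, 9, 4, 7, 1, 8, 0, 2]
After 4 (swap(9, 0)): [2, 5, 3, 9, 4, 7, 1, 8, 0, 6]
After 5 (reverse(7, 8)): [2, 5, 3, 9, 4, 7, 1, 0, 8, 6]
After 6 (reverse(5, 6)): [2, 5, 3, 9, 4, 1, 7, 0, 8, 6]
After 7 (rotate_left(0, 6, k=2)): [3, 9, 4, 1, 7, 2, 5, 0, 8, 6]
After 8 (reverse(1, 6)): [3, 5, 2, 7, 1, 4, 9, 0, 8, 6]
After 9 (rotate_left(4, 8, k=1)): [3, 5, 2, 7, 4, 9, 0, 8, 1, 6]
After 10 (swap(2, 3)): [3, 5, 7, 2, 4, 9, 0, 8, 1, 6]
After 11 (swap(0, 3)): [2, 5, 7, 3, 4, 9, 0, 8, 1, 6]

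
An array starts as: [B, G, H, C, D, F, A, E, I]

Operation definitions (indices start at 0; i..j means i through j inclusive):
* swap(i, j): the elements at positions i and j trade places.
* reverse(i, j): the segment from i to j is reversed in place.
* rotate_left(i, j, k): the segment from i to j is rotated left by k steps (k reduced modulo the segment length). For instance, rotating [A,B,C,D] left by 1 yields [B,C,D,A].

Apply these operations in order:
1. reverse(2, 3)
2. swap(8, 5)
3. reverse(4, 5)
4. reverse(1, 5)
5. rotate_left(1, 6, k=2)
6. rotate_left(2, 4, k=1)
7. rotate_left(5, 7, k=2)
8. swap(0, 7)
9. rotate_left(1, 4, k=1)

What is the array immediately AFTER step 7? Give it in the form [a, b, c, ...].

Answer: [B, H, G, A, C, E, D, I, F]

Derivation:
After 1 (reverse(2, 3)): [B, G, C, H, D, F, A, E, I]
After 2 (swap(8, 5)): [B, G, C, H, D, I, A, E, F]
After 3 (reverse(4, 5)): [B, G, C, H, I, D, A, E, F]
After 4 (reverse(1, 5)): [B, D, I, H, C, G, A, E, F]
After 5 (rotate_left(1, 6, k=2)): [B, H, C, G, A, D, I, E, F]
After 6 (rotate_left(2, 4, k=1)): [B, H, G, A, C, D, I, E, F]
After 7 (rotate_left(5, 7, k=2)): [B, H, G, A, C, E, D, I, F]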